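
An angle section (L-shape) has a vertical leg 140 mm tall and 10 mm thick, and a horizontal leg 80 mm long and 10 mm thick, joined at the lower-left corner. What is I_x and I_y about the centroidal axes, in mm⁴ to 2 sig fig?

Split into non-overlapping primitives; take the origin at the lower-left of the bounding box.
Vertical leg: 10 × 140, A = 1 400 mm², y = 70 mm, Ī = 2 286 667 mm⁴.
Horizontal leg (remainder): 70 × 10, A = 700 mm², y = 5 mm, Ī = 5 833 mm⁴.
Centroid: ȳ = ΣA·y / ΣA = 48.33 mm.
Transfer each piece to the centroidal x-axis using Ī + A·d² with d = y − 48.33:
  vertical leg: d = 21.67 mm → contributes +2 943 889 mm⁴
  horizontal leg (remainder): d = -43.33 mm → contributes +1 320 278 mm⁴
Total I = 4 264 167 mm⁴.
For the y-axis: x̄ = 18.33 mm.
Repeating about the centroidal y-axis gives I_y = 1 044 167 mm⁴.

I_x ≈ 4.3 × 10⁶ mm⁴, I_y ≈ 1.0 × 10⁶ mm⁴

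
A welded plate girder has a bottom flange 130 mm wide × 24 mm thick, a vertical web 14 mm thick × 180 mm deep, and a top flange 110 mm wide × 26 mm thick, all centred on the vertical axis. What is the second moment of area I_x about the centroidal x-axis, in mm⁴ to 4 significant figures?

Break the section into simple shapes (no overlaps), measuring from the bottom-left corner of the bounding box.
Bottom plate: 130 × 24, A = 3 120 mm², y = 12 mm, Ī = 149 760 mm⁴.
Web plate: 14 × 180, A = 2 520 mm², y = 114 mm, Ī = 6 804 000 mm⁴.
Top plate: 110 × 26, A = 2 860 mm², y = 217 mm, Ī = 161 113 mm⁴.
Centroid: ȳ = ΣA·y / ΣA = 111.216 mm.
Transfer each piece to the centroidal x-axis using Ī + A·d² with d = y − 111.216:
  bottom plate: d = -99.2165 mm → contributes +30 862 753 mm⁴
  web plate: d = 2.78353 mm → contributes +6 823 525 mm⁴
  top plate: d = 105.784 mm → contributes +32 164 957 mm⁴
Total I = 69 851 235 mm⁴.

I_x ≈ 6.985 × 10⁷ mm⁴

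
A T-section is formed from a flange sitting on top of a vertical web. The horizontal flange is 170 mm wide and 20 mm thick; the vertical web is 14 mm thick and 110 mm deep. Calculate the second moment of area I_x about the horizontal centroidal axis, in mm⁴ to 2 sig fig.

I_x ≈ 6.1 × 10⁶ mm⁴

Treat the section as a set of non-overlapping primitives; coordinates are from the bounding-box lower-left.
Flange: 170 × 20, A = 3 400 mm², y = 120 mm, Ī = 113 333 mm⁴.
Web: 14 × 110, A = 1 540 mm², y = 55 mm, Ī = 1 552 833 mm⁴.
Centroid: ȳ = ΣA·y / ΣA = 99.74 mm.
Transfer each piece to the horizontal centroidal axis using Ī + A·d² with d = y − 99.74:
  flange: d = 20.26 mm → contributes +1 509 358 mm⁴
  web: d = -44.74 mm → contributes +4 634 966 mm⁴
Total I = 6 144 325 mm⁴.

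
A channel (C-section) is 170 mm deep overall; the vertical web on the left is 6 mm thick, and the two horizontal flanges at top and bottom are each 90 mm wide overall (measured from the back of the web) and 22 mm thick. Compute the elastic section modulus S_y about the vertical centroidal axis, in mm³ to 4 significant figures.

S_y ≈ 7.336 × 10⁴ mm³

Treat the section as a set of non-overlapping primitives; coordinates are from the bounding-box lower-left.
Web: 6 × 170, A = 1 020 mm², x = 3 mm, Ī = 3 060 mm⁴.
Top flange (beyond web): 84 × 22, A = 1 848 mm², x = 48 mm, Ī = 1 086 624 mm⁴.
Bottom flange (beyond web): 84 × 22, A = 1 848 mm², x = 48 mm, Ī = 1 086 624 mm⁴.
Centroid: x̄ = ΣA·x / ΣA = 38.2672 mm.
Transfer each piece to the vertical centroidal axis using Ī + A·d² with d = x − 38.2672:
  web: d = -35.2672 mm → contributes +1 271 709 mm⁴
  top flange (beyond web): d = 9.73282 mm → contributes +1 261 681 mm⁴
  bottom flange (beyond web): d = 9.73282 mm → contributes +1 261 681 mm⁴
Total I = 3 795 071 mm⁴.
Extreme fibre distance c = 51.7328 mm; S = I/c = 73359.1 mm³.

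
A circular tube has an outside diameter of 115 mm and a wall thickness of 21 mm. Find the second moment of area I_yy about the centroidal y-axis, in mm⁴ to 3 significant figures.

Break the section into simple shapes (no overlaps), measuring from the bottom-left corner of the bounding box.
Outer circle: ⌀115, A = 10 387 mm², x = 57.5 mm, Ī = 8 585 414 mm⁴.
Bore (subtracted): ⌀73, A = 4185.4 mm², x = 57.5 mm, Ī = 1 393 995 mm⁴.
By symmetry the centroid is at mid-width, x̄ = 57.5 mm.
All pieces are centred on the centroidal y-axis, so I = ΣĪ (holes subtracted) = 7 191 419 mm⁴.

I_yy ≈ 7.19 × 10⁶ mm⁴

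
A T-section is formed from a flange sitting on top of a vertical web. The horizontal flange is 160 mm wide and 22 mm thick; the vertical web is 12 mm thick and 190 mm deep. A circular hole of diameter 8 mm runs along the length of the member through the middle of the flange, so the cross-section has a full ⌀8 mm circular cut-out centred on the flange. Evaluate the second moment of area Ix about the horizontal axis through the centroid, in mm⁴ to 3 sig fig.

Decompose the section into non-overlapping parts with the origin at the bottom-left of its bounding rectangle.
Flange: 160 × 22, A = 3 520 mm², y = 201 mm, Ī = 141 973 mm⁴.
Web: 12 × 190, A = 2 280 mm², y = 95 mm, Ī = 6 859 000 mm⁴.
Hole (subtracted): ⌀8, A = 50.265 mm², y = 201 mm, Ī = 201.06 mm⁴.
Centroid: ȳ = ΣA·y / ΣA = 158.97 mm.
Transfer each piece to the horizontal axis through the centroid using Ī + A·d² with d = y − 158.97:
  flange: d = 42.033 mm → contributes +6 361 087 mm⁴
  web: d = -63.967 mm → contributes +16 188 180 mm⁴
  hole: d = 42.033 mm → contributes −89 010 mm⁴
Total I = 22 460 258 mm⁴.

Ix ≈ 2.25 × 10⁷ mm⁴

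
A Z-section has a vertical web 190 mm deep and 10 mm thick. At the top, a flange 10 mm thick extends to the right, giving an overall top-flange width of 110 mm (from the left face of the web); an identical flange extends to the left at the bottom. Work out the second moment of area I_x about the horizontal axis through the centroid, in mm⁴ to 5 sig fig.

Treat the section as a set of non-overlapping primitives; coordinates are from the bounding-box lower-left.
Web: 10 × 190, A = 1 900 mm², y = 95 mm, Ī = 5 715 833 mm⁴.
Top flange (beyond web): 100 × 10, A = 1 000 mm², y = 185 mm, Ī = 8333.333 mm⁴.
Bottom flange (beyond web): 100 × 10, A = 1 000 mm², y = 5 mm, Ī = 8333.333 mm⁴.
Centroid: ȳ = ΣA·y / ΣA = 95 mm.
Transfer each piece to the horizontal axis through the centroid using Ī + A·d² with d = y − 95:
  web: d = 0 mm → contributes +5 715 833 mm⁴
  top flange (beyond web): d = 90 mm → contributes +8 108 333 mm⁴
  bottom flange (beyond web): d = -90 mm → contributes +8 108 333 mm⁴
Total I = 21 932 500 mm⁴.

I_x ≈ 2.1933 × 10⁷ mm⁴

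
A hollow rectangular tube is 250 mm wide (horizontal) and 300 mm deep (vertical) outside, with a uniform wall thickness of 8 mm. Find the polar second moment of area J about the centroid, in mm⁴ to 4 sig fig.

J ≈ 2.032 × 10⁸ mm⁴

Split into non-overlapping primitives; take the origin at the lower-left of the bounding box.
Outer rectangle: 250 × 300, A = 75 000 mm², y = 150 mm, Ī = 562 500 000 mm⁴.
Inner void (subtracted): 234 × 284, A = 66 456 mm², y = 150 mm, Ī = 446 672 928 mm⁴.
By symmetry the centroid is at mid-height, ȳ = 150 mm.
All pieces are centred on the centroidal x-axis, so I = ΣĪ (holes subtracted) = 115 827 072 mm⁴.
Repeating about the centroidal y-axis gives I_y = 87 386 272 mm⁴.
Polar second moment: J = I_x + I_y = 203 213 344 mm⁴.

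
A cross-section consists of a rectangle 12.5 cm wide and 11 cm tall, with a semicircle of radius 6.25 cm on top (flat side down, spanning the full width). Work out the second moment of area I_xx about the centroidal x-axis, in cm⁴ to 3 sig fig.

I_xx ≈ 4370 cm⁴

Split into non-overlapping primitives; take the origin at the lower-left of the bounding box.
Rectangular body: 12.5 × 11, A = 137.5 cm², y = 5.5 cm, Ī = 1386.5 cm⁴.
Semicircular cap: semicircle r = 6.25, A = 61.359 cm², y = 13.653 cm, Ī = 167.48 cm⁴.
Centroid: ȳ = ΣA·y / ΣA = 8.0155 cm.
Transfer each piece to the centroidal x-axis using Ī + A·d² with d = y − 8.0155:
  rectangular body: d = -2.5155 cm → contributes +2256.5 cm⁴
  semicircular cap: d = 5.6371 cm → contributes +2117.2 cm⁴
Total I = 4373.8 cm⁴.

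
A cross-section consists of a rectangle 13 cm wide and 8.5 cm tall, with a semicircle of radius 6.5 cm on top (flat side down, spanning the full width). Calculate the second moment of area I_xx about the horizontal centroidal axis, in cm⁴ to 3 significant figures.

I_xx ≈ 2900 cm⁴

Treat the section as a set of non-overlapping primitives; coordinates are from the bounding-box lower-left.
Rectangular body: 13 × 8.5, A = 110.5 cm², y = 4.25 cm, Ī = 665.3 cm⁴.
Semicircular cap: semicircle r = 6.5, A = 66.366 cm², y = 11.259 cm, Ī = 195.92 cm⁴.
Centroid: ȳ = ΣA·y / ΣA = 6.8799 cm.
Transfer each piece to the horizontal centroidal axis using Ī + A·d² with d = y − 6.8799:
  rectangular body: d = -2.6299 cm → contributes +1429.6 cm⁴
  semicircular cap: d = 4.3788 cm → contributes +1468.4 cm⁴
Total I = 2 898 cm⁴.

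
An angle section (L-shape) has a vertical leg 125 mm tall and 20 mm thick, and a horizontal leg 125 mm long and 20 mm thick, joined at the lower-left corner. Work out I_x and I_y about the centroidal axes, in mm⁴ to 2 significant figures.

Break the section into simple shapes (no overlaps), measuring from the bottom-left corner of the bounding box.
Vertical leg: 20 × 125, A = 2 500 mm², y = 62.5 mm, Ī = 3 255 208 mm⁴.
Horizontal leg (remainder): 105 × 20, A = 2 100 mm², y = 10 mm, Ī = 70 000 mm⁴.
Centroid: ȳ = ΣA·y / ΣA = 38.53 mm.
Transfer each piece to the centroidal x-axis using Ī + A·d² with d = y − 38.53:
  vertical leg: d = 23.97 mm → contributes +4 691 298 mm⁴
  horizontal leg (remainder): d = -28.53 mm → contributes +1 779 630 mm⁴
Total I = 6 470 928 mm⁴.
For the y-axis: x̄ = 38.53 mm.
Repeating about the centroidal y-axis gives I_y = 6 470 928 mm⁴.

I_x ≈ 6.5 × 10⁶ mm⁴, I_y ≈ 6.5 × 10⁶ mm⁴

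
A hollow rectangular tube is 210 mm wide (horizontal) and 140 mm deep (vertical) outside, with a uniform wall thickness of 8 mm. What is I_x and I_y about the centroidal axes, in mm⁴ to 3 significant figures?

I_x ≈ 1.72 × 10⁷ mm⁴, I_y ≈ 3.26 × 10⁷ mm⁴

Decompose the section into non-overlapping parts with the origin at the bottom-left of its bounding rectangle.
Outer rectangle: 210 × 140, A = 29 400 mm², y = 70 mm, Ī = 48 020 000 mm⁴.
Inner void (subtracted): 194 × 124, A = 24 056 mm², y = 70 mm, Ī = 30 823 755 mm⁴.
By symmetry the centroid is at mid-height, ȳ = 70 mm.
All pieces are centred on the centroidal x-axis, so I = ΣĪ (holes subtracted) = 17 196 245 mm⁴.
Repeating about the centroidal y-axis gives I_y = 32 597 365 mm⁴.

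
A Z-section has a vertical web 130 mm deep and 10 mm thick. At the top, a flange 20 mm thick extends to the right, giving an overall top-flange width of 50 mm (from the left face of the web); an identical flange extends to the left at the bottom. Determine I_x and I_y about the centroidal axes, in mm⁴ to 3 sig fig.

Decompose the section into non-overlapping parts with the origin at the bottom-left of its bounding rectangle.
Web: 10 × 130, A = 1 300 mm², y = 65 mm, Ī = 1 830 833 mm⁴.
Top flange (beyond web): 40 × 20, A = 800 mm², y = 120 mm, Ī = 26 667 mm⁴.
Bottom flange (beyond web): 40 × 20, A = 800 mm², y = 10 mm, Ī = 26 667 mm⁴.
Centroid: ȳ = ΣA·y / ΣA = 65 mm.
Transfer each piece to the centroidal x-axis using Ī + A·d² with d = y − 65:
  web: d = 0 mm → contributes +1 830 833 mm⁴
  top flange (beyond web): d = 55 mm → contributes +2 446 667 mm⁴
  bottom flange (beyond web): d = -55 mm → contributes +2 446 667 mm⁴
Total I = 6 724 167 mm⁴.
For the y-axis: x̄ = 45 mm.
Repeating about the centroidal y-axis gives I_y = 1 224 167 mm⁴.

I_x ≈ 6.72 × 10⁶ mm⁴, I_y ≈ 1.22 × 10⁶ mm⁴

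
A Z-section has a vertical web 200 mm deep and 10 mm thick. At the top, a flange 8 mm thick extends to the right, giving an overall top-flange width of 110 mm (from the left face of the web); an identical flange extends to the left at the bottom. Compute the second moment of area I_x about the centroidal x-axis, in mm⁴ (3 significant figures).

I_x ≈ 2.14 × 10⁷ mm⁴

Treat the section as a set of non-overlapping primitives; coordinates are from the bounding-box lower-left.
Web: 10 × 200, A = 2 000 mm², y = 100 mm, Ī = 6 666 667 mm⁴.
Top flange (beyond web): 100 × 8, A = 800 mm², y = 196 mm, Ī = 4266.7 mm⁴.
Bottom flange (beyond web): 100 × 8, A = 800 mm², y = 4 mm, Ī = 4266.7 mm⁴.
Centroid: ȳ = ΣA·y / ΣA = 100 mm.
Transfer each piece to the centroidal x-axis using Ī + A·d² with d = y − 100:
  web: d = 0 mm → contributes +6 666 667 mm⁴
  top flange (beyond web): d = 96 mm → contributes +7 377 067 mm⁴
  bottom flange (beyond web): d = -96 mm → contributes +7 377 067 mm⁴
Total I = 21 420 800 mm⁴.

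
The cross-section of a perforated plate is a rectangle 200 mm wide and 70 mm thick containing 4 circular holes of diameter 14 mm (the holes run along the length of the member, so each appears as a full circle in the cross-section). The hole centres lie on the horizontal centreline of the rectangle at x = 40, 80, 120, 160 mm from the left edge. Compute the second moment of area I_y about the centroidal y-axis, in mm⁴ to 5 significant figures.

I_y ≈ 4.5428 × 10⁷ mm⁴

Decompose the section into non-overlapping parts with the origin at the bottom-left of its bounding rectangle.
Plate: 200 × 70, A = 14 000 mm², x = 100 mm, Ī = 46 666 667 mm⁴.
Hole 1 (subtracted): ⌀14, A = 153.938 mm², x = 40 mm, Ī = 1885.741 mm⁴.
Hole 2 (subtracted): ⌀14, A = 153.938 mm², x = 80 mm, Ī = 1885.741 mm⁴.
Hole 3 (subtracted): ⌀14, A = 153.938 mm², x = 120 mm, Ī = 1885.741 mm⁴.
Hole 4 (subtracted): ⌀14, A = 153.938 mm², x = 160 mm, Ī = 1885.741 mm⁴.
By symmetry the centroid is at mid-width, x̄ = 100 mm.
Transfer each piece to the centroidal y-axis using Ī + A·d² with d = x − 100:
  plate: d = 0 mm → contributes +46 666 667 mm⁴
  hole 1: d = -60 mm → contributes −556062.7 mm⁴
  hole 2: d = -20 mm → contributes −63460.96 mm⁴
  hole 3: d = 20 mm → contributes −63460.96 mm⁴
  hole 4: d = 60 mm → contributes −556062.7 mm⁴
Total I = 45 427 619 mm⁴.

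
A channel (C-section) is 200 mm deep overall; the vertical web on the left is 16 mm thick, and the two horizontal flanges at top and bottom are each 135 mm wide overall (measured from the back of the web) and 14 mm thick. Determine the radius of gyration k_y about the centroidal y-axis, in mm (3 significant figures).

Split into non-overlapping primitives; take the origin at the lower-left of the bounding box.
Web: 16 × 200, A = 3 200 mm², x = 8 mm, Ī = 68 267 mm⁴.
Top flange (beyond web): 119 × 14, A = 1 666 mm², x = 75.5 mm, Ī = 1 966 019 mm⁴.
Bottom flange (beyond web): 119 × 14, A = 1 666 mm², x = 75.5 mm, Ī = 1 966 019 mm⁴.
Centroid: x̄ = ΣA·x / ΣA = 42.432 mm.
Transfer each piece to the centroidal y-axis using Ī + A·d² with d = x − 42.432:
  web: d = -34.432 mm → contributes +3 862 073 mm⁴
  top flange (beyond web): d = 33.068 mm → contributes +3 787 775 mm⁴
  bottom flange (beyond web): d = 33.068 mm → contributes +3 787 775 mm⁴
Total I = 11 437 622 mm⁴.
Radius of gyration: k = √(I/A) = √(11 437 622 / 6 532) = 41.845 mm.

k_y ≈ 41.8 mm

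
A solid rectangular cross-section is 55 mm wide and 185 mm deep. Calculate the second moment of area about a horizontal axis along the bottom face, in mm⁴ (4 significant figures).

I_base ≈ 1.161 × 10⁸ mm⁴

The section: 55 × 185, A = 10 175 mm², y = 92.5 mm, Ī = 29 019 948 mm⁴.
Transfer it to the bottom edge using Ī + A·d² with d = y − 0:
  the section: d = 92.5 mm → contributes +116 079 792 mm⁴
Total I = 116 079 792 mm⁴.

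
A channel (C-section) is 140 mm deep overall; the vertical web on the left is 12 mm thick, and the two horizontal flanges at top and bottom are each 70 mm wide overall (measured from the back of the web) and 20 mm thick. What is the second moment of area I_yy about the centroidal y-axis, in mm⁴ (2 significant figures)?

Treat the section as a set of non-overlapping primitives; coordinates are from the bounding-box lower-left.
Web: 12 × 140, A = 1 680 mm², x = 6 mm, Ī = 20 160 mm⁴.
Top flange (beyond web): 58 × 20, A = 1 160 mm², x = 41 mm, Ī = 325 187 mm⁴.
Bottom flange (beyond web): 58 × 20, A = 1 160 mm², x = 41 mm, Ī = 325 187 mm⁴.
Centroid: x̄ = ΣA·x / ΣA = 26.3 mm.
Transfer each piece to the centroidal y-axis using Ī + A·d² with d = x − 26.3:
  web: d = -20.3 mm → contributes +712 471 mm⁴
  top flange (beyond web): d = 14.7 mm → contributes +575 851 mm⁴
  bottom flange (beyond web): d = 14.7 mm → contributes +575 851 mm⁴
Total I = 1 864 173 mm⁴.

I_yy ≈ 1.9 × 10⁶ mm⁴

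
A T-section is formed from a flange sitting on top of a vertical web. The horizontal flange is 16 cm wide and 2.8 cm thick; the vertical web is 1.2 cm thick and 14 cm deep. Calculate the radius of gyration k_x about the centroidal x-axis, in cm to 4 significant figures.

Treat the section as a set of non-overlapping primitives; coordinates are from the bounding-box lower-left.
Flange: 16 × 2.8, A = 44.8 cm², y = 15.4 cm, Ī = 29.2693 cm⁴.
Web: 1.2 × 14, A = 16.8 cm², y = 7 cm, Ī = 274.4 cm⁴.
Centroid: ȳ = ΣA·y / ΣA = 13.1091 cm.
Transfer each piece to the centroidal x-axis using Ī + A·d² with d = y − 13.1091:
  flange: d = 2.29091 cm → contributes +264.392 cm⁴
  web: d = -6.10909 cm → contributes +901.393 cm⁴
Total I = 1165.78 cm⁴.
Radius of gyration: k = √(I/A) = √(1165.78 / 61.6) = 4.3503 cm.

k_x ≈ 4.350 cm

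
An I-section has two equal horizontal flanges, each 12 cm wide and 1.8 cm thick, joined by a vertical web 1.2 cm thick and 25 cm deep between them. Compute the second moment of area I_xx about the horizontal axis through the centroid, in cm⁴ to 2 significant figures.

I_xx ≈ 9300 cm⁴

Split into non-overlapping primitives; take the origin at the lower-left of the bounding box.
Bottom flange: 12 × 1.8, A = 21.6 cm², y = 0.9 cm, Ī = 5.832 cm⁴.
Web: 1.2 × 25, A = 30 cm², y = 14.3 cm, Ī = 1 563 cm⁴.
Top flange: 12 × 1.8, A = 21.6 cm², y = 27.7 cm, Ī = 5.832 cm⁴.
By symmetry the centroid is at mid-height, ȳ = 14.3 cm.
Transfer each piece to the horizontal axis through the centroid using Ī + A·d² with d = y − 14.3:
  bottom flange: d = -13.4 cm → contributes +3 884 cm⁴
  web: d = 0 cm → contributes +1 563 cm⁴
  top flange: d = 13.4 cm → contributes +3 884 cm⁴
Total I = 9 331 cm⁴.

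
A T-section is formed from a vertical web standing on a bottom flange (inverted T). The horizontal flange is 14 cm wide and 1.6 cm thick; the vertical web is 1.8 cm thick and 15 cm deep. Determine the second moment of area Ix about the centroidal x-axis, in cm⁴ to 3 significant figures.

Ix ≈ 1350 cm⁴

Treat the section as a set of non-overlapping primitives; coordinates are from the bounding-box lower-left.
Flange: 14 × 1.6, A = 22.4 cm², y = 0.8 cm, Ī = 4.7787 cm⁴.
Web: 1.8 × 15, A = 27 cm², y = 9.1 cm, Ī = 506.25 cm⁴.
Centroid: ȳ = ΣA·y / ΣA = 5.3364 cm.
Transfer each piece to the centroidal x-axis using Ī + A·d² with d = y − 5.3364:
  flange: d = -4.5364 cm → contributes +465.75 cm⁴
  web: d = 3.7636 cm → contributes +888.69 cm⁴
Total I = 1354.4 cm⁴.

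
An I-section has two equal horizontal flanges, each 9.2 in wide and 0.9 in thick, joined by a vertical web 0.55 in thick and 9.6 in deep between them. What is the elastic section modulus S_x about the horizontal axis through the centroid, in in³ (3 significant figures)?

S_x ≈ 87.4 in³

Treat the section as a set of non-overlapping primitives; coordinates are from the bounding-box lower-left.
Bottom flange: 9.2 × 0.9, A = 8.28 in², y = 0.45 in, Ī = 0.5589 in⁴.
Web: 0.55 × 9.6, A = 5.28 in², y = 5.7 in, Ī = 40.55 in⁴.
Top flange: 9.2 × 0.9, A = 8.28 in², y = 10.95 in, Ī = 0.5589 in⁴.
By symmetry the centroid is at mid-height, ȳ = 5.7 in.
Transfer each piece to the horizontal axis through the centroid using Ī + A·d² with d = y − 5.7:
  bottom flange: d = -5.25 in → contributes +228.78 in⁴
  web: d = 0 in → contributes +40.55 in⁴
  top flange: d = 5.25 in → contributes +228.78 in⁴
Total I = 498.1 in⁴.
Extreme fibre distance c = 5.7 in; S = I/c = 87.387 in³.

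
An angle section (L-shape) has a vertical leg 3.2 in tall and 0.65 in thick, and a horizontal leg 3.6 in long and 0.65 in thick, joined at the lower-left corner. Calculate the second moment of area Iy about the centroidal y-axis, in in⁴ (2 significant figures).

Break the section into simple shapes (no overlaps), measuring from the bottom-left corner of the bounding box.
Vertical leg: 0.65 × 3.2, A = 2.08 in², x = 0.325 in, Ī = 0.07323 in⁴.
Horizontal leg (remainder): 2.95 × 0.65, A = 1.918 in², x = 2.125 in, Ī = 1.391 in⁴.
Centroid: x̄ = ΣA·x / ΣA = 1.188 in.
Transfer each piece to the centroidal y-axis using Ī + A·d² with d = x − 1.188:
  vertical leg: d = -0.8634 in → contributes +1.624 in⁴
  horizontal leg (remainder): d = 0.9366 in → contributes +3.073 in⁴
Total I = 4.696 in⁴.

Iy ≈ 4.7 in⁴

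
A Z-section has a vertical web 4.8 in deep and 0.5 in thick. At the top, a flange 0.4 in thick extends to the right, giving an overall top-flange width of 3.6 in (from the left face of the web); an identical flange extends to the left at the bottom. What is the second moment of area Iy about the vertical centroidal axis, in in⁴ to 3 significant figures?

Iy ≈ 10.1 in⁴

Treat the section as a set of non-overlapping primitives; coordinates are from the bounding-box lower-left.
Web: 0.5 × 4.8, A = 2.4 in², x = 3.35 in, Ī = 0.05 in⁴.
Top flange (beyond web): 3.1 × 0.4, A = 1.24 in², x = 5.15 in, Ī = 0.99303 in⁴.
Bottom flange (beyond web): 3.1 × 0.4, A = 1.24 in², x = 1.55 in, Ī = 0.99303 in⁴.
Centroid: x̄ = ΣA·x / ΣA = 3.35 in.
Transfer each piece to the vertical centroidal axis using Ī + A·d² with d = x − 3.35:
  web: d = 0 in → contributes +0.05 in⁴
  top flange (beyond web): d = 1.8 in → contributes +5.0106 in⁴
  bottom flange (beyond web): d = -1.8 in → contributes +5.0106 in⁴
Total I = 10.071 in⁴.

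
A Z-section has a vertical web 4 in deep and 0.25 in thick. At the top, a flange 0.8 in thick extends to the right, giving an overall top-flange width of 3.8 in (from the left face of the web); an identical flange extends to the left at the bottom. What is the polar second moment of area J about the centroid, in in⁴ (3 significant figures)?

J ≈ 42.7 in⁴

Decompose the section into non-overlapping parts with the origin at the bottom-left of its bounding rectangle.
Web: 0.25 × 4, A = 1 in², y = 2 in, Ī = 1.3333 in⁴.
Top flange (beyond web): 3.55 × 0.8, A = 2.84 in², y = 3.6 in, Ī = 0.15147 in⁴.
Bottom flange (beyond web): 3.55 × 0.8, A = 2.84 in², y = 0.4 in, Ī = 0.15147 in⁴.
Centroid: ȳ = ΣA·y / ΣA = 2 in.
Transfer each piece to the centroidal x-axis using Ī + A·d² with d = y − 2:
  web: d = 0 in → contributes +1.3333 in⁴
  top flange (beyond web): d = 1.6 in → contributes +7.4219 in⁴
  bottom flange (beyond web): d = -1.6 in → contributes +7.4219 in⁴
Total I = 16.177 in⁴.
For the y-axis: x̄ = 3.675 in.
Repeating about the centroidal y-axis gives I_y = 26.475 in⁴.
Polar second moment: J = I_x + I_y = 42.652 in⁴.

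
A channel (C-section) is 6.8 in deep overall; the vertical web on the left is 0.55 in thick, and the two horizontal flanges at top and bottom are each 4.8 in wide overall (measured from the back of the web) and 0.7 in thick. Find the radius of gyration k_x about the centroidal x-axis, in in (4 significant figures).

Decompose the section into non-overlapping parts with the origin at the bottom-left of its bounding rectangle.
Web: 0.55 × 6.8, A = 3.74 in², y = 3.4 in, Ī = 14.4115 in⁴.
Top flange (beyond web): 4.25 × 0.7, A = 2.975 in², y = 6.45 in, Ī = 0.121479 in⁴.
Bottom flange (beyond web): 4.25 × 0.7, A = 2.975 in², y = 0.35 in, Ī = 0.121479 in⁴.
By symmetry the centroid is at mid-height, ȳ = 3.4 in.
Transfer each piece to the centroidal x-axis using Ī + A·d² with d = y − 3.4:
  web: d = 0 in → contributes +14.4115 in⁴
  top flange (beyond web): d = 3.05 in → contributes +27.7964 in⁴
  bottom flange (beyond web): d = -3.05 in → contributes +27.7964 in⁴
Total I = 70.0043 in⁴.
Radius of gyration: k = √(I/A) = √(70.0043 / 9.69) = 2.68782 in.

k_x ≈ 2.688 in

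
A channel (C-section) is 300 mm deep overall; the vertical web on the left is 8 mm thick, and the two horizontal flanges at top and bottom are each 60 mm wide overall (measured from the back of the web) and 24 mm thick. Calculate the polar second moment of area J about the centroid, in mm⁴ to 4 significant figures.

J ≈ 6.733 × 10⁷ mm⁴

Split into non-overlapping primitives; take the origin at the lower-left of the bounding box.
Web: 8 × 300, A = 2 400 mm², y = 150 mm, Ī = 18 000 000 mm⁴.
Top flange (beyond web): 52 × 24, A = 1 248 mm², y = 288 mm, Ī = 59 904 mm⁴.
Bottom flange (beyond web): 52 × 24, A = 1 248 mm², y = 12 mm, Ī = 59 904 mm⁴.
By symmetry the centroid is at mid-height, ȳ = 150 mm.
Transfer each piece to the centroidal x-axis using Ī + A·d² with d = y − 150:
  web: d = 0 mm → contributes +18 000 000 mm⁴
  top flange (beyond web): d = 138 mm → contributes +23 826 816 mm⁴
  bottom flange (beyond web): d = -138 mm → contributes +23 826 816 mm⁴
Total I = 65 653 632 mm⁴.
For the y-axis: x̄ = 19.2941 mm.
Repeating about the centroidal y-axis gives I_y = 1 676 408 mm⁴.
Polar second moment: J = I_x + I_y = 67 330 040 mm⁴.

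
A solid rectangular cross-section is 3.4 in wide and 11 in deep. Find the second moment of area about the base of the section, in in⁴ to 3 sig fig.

I_base ≈ 1510 in⁴

The section: 3.4 × 11, A = 37.4 in², y = 5.5 in, Ī = 377.12 in⁴.
Transfer it to the base of the section using Ī + A·d² with d = y − 0:
  the section: d = 5.5 in → contributes +1508.5 in⁴
Total I = 1508.5 in⁴.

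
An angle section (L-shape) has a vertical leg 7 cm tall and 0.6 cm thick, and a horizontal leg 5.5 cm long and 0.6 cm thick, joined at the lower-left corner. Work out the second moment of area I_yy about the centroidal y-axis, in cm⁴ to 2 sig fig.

Split into non-overlapping primitives; take the origin at the lower-left of the bounding box.
Vertical leg: 0.6 × 7, A = 4.2 cm², x = 0.3 cm, Ī = 0.126 cm⁴.
Horizontal leg (remainder): 4.9 × 0.6, A = 2.94 cm², x = 3.05 cm, Ī = 5.882 cm⁴.
Centroid: x̄ = ΣA·x / ΣA = 1.432 cm.
Transfer each piece to the centroidal y-axis using Ī + A·d² with d = x − 1.432:
  vertical leg: d = -1.132 cm → contributes +5.511 cm⁴
  horizontal leg (remainder): d = 1.618 cm → contributes +13.58 cm⁴
Total I = 19.09 cm⁴.

I_yy ≈ 19 cm⁴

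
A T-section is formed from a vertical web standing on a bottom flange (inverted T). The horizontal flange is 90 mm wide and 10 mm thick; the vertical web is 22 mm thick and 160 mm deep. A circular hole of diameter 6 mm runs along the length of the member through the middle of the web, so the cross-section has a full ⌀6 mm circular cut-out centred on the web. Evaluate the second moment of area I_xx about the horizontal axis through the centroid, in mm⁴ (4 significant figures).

Decompose the section into non-overlapping parts with the origin at the bottom-left of its bounding rectangle.
Flange: 90 × 10, A = 900 mm², y = 5 mm, Ī = 7 500 mm⁴.
Web: 22 × 160, A = 3 520 mm², y = 90 mm, Ī = 7 509 333 mm⁴.
Hole (subtracted): ⌀6, A = 28.2743 mm², y = 90 mm, Ī = 63.6173 mm⁴.
Centroid: ȳ = ΣA·y / ΣA = 72.5809 mm.
Transfer each piece to the horizontal axis through the centroid using Ī + A·d² with d = y − 72.5809:
  flange: d = -67.5809 mm → contributes +4 117 958 mm⁴
  web: d = 17.4191 mm → contributes +8 577 392 mm⁴
  hole: d = 17.4191 mm → contributes −8642.78 mm⁴
Total I = 12 686 707 mm⁴.

I_xx ≈ 1.269 × 10⁷ mm⁴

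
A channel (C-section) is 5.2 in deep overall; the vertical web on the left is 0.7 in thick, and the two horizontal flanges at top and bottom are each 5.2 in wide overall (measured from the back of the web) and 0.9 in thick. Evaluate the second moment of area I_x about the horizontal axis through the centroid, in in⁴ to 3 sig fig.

Decompose the section into non-overlapping parts with the origin at the bottom-left of its bounding rectangle.
Web: 0.7 × 5.2, A = 3.64 in², y = 2.6 in, Ī = 8.2021 in⁴.
Top flange (beyond web): 4.5 × 0.9, A = 4.05 in², y = 4.75 in, Ī = 0.27338 in⁴.
Bottom flange (beyond web): 4.5 × 0.9, A = 4.05 in², y = 0.45 in, Ī = 0.27338 in⁴.
By symmetry the centroid is at mid-height, ȳ = 2.6 in.
Transfer each piece to the horizontal axis through the centroid using Ī + A·d² with d = y − 2.6:
  web: d = 0 in → contributes +8.2021 in⁴
  top flange (beyond web): d = 2.15 in → contributes +18.995 in⁴
  bottom flange (beyond web): d = -2.15 in → contributes +18.995 in⁴
Total I = 46.191 in⁴.

I_x ≈ 46.2 in⁴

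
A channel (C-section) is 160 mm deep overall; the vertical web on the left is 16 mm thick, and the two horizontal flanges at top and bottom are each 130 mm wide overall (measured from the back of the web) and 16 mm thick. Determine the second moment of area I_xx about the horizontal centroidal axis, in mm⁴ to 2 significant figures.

I_xx ≈ 2.4 × 10⁷ mm⁴

Treat the section as a set of non-overlapping primitives; coordinates are from the bounding-box lower-left.
Web: 16 × 160, A = 2 560 mm², y = 80 mm, Ī = 5 461 333 mm⁴.
Top flange (beyond web): 114 × 16, A = 1 824 mm², y = 152 mm, Ī = 38 912 mm⁴.
Bottom flange (beyond web): 114 × 16, A = 1 824 mm², y = 8 mm, Ī = 38 912 mm⁴.
By symmetry the centroid is at mid-height, ȳ = 80 mm.
Transfer each piece to the horizontal centroidal axis using Ī + A·d² with d = y − 80:
  web: d = 0 mm → contributes +5 461 333 mm⁴
  top flange (beyond web): d = 72 mm → contributes +9 494 528 mm⁴
  bottom flange (beyond web): d = -72 mm → contributes +9 494 528 mm⁴
Total I = 24 450 389 mm⁴.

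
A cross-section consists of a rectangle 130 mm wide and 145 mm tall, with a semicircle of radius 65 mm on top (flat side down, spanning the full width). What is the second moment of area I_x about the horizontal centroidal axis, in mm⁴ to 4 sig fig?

Break the section into simple shapes (no overlaps), measuring from the bottom-left corner of the bounding box.
Rectangular body: 130 × 145, A = 18 850 mm², y = 72.5 mm, Ī = 33 026 771 mm⁴.
Semicircular cap: semicircle r = 65, A = 6636.61 mm², y = 172.587 mm, Ī = 1 959 230 mm⁴.
Centroid: ȳ = ΣA·y / ΣA = 98.5622 mm.
Transfer each piece to the horizontal centroidal axis using Ī + A·d² with d = y − 98.5622:
  rectangular body: d = -26.0622 mm → contributes +45 830 437 mm⁴
  semicircular cap: d = 74.0246 mm → contributes +38 325 529 mm⁴
Total I = 84 155 966 mm⁴.

I_x ≈ 8.416 × 10⁷ mm⁴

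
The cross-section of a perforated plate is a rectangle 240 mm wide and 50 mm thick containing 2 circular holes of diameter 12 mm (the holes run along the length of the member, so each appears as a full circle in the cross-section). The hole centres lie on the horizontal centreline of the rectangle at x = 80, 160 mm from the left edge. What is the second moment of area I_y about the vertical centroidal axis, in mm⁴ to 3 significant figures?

I_y ≈ 5.72 × 10⁷ mm⁴

Break the section into simple shapes (no overlaps), measuring from the bottom-left corner of the bounding box.
Plate: 240 × 50, A = 12 000 mm², x = 120 mm, Ī = 57 600 000 mm⁴.
Hole 1 (subtracted): ⌀12, A = 113.1 mm², x = 80 mm, Ī = 1017.9 mm⁴.
Hole 2 (subtracted): ⌀12, A = 113.1 mm², x = 160 mm, Ī = 1017.9 mm⁴.
By symmetry the centroid is at mid-width, x̄ = 120 mm.
Transfer each piece to the vertical centroidal axis using Ī + A·d² with d = x − 120:
  plate: d = 0 mm → contributes +57 600 000 mm⁴
  hole 1: d = -40 mm → contributes −181 974 mm⁴
  hole 2: d = 40 mm → contributes −181 974 mm⁴
Total I = 57 236 053 mm⁴.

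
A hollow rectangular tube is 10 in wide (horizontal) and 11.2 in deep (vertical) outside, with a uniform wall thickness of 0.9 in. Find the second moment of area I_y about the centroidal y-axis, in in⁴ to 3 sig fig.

I_y ≈ 501 in⁴

Decompose the section into non-overlapping parts with the origin at the bottom-left of its bounding rectangle.
Outer rectangle: 10 × 11.2, A = 112 in², x = 5 in, Ī = 933.33 in⁴.
Inner void (subtracted): 8.2 × 9.4, A = 77.08 in², x = 5 in, Ī = 431.9 in⁴.
By symmetry the centroid is at mid-width, x̄ = 5 in.
All pieces are centred on the centroidal y-axis, so I = ΣĪ (holes subtracted) = 501.43 in⁴.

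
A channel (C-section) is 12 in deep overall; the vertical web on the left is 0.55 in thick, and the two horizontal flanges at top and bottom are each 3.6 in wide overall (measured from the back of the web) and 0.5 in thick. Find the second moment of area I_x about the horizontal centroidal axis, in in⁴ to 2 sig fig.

Decompose the section into non-overlapping parts with the origin at the bottom-left of its bounding rectangle.
Web: 0.55 × 12, A = 6.6 in², y = 6 in, Ī = 79.2 in⁴.
Top flange (beyond web): 3.05 × 0.5, A = 1.525 in², y = 11.75 in, Ī = 0.03177 in⁴.
Bottom flange (beyond web): 3.05 × 0.5, A = 1.525 in², y = 0.25 in, Ī = 0.03177 in⁴.
By symmetry the centroid is at mid-height, ȳ = 6 in.
Transfer each piece to the horizontal centroidal axis using Ī + A·d² with d = y − 6:
  web: d = 0 in → contributes +79.2 in⁴
  top flange (beyond web): d = 5.75 in → contributes +50.45 in⁴
  bottom flange (beyond web): d = -5.75 in → contributes +50.45 in⁴
Total I = 180.1 in⁴.

I_x ≈ 180 in⁴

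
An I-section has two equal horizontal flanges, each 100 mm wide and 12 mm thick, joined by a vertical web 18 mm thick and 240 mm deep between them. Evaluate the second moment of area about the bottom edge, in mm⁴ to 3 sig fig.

Break the section into simple shapes (no overlaps), measuring from the bottom-left corner of the bounding box.
Bottom flange: 100 × 12, A = 1 200 mm², y = 6 mm, Ī = 14 400 mm⁴.
Web: 18 × 240, A = 4 320 mm², y = 132 mm, Ī = 20 736 000 mm⁴.
Top flange: 100 × 12, A = 1 200 mm², y = 258 mm, Ī = 14 400 mm⁴.
Transfer each piece to the base of the section using Ī + A·d² with d = y − 0:
  bottom flange: d = 6 mm → contributes +57 600 mm⁴
  web: d = 132 mm → contributes +96 007 680 mm⁴
  top flange: d = 258 mm → contributes +79 891 200 mm⁴
Total I = 175 956 480 mm⁴.

I_base ≈ 1.76 × 10⁸ mm⁴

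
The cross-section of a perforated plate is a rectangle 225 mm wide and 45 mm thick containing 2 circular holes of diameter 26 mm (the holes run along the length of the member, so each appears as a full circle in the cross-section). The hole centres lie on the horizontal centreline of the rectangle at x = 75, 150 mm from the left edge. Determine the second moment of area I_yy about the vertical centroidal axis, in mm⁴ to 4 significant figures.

Decompose the section into non-overlapping parts with the origin at the bottom-left of its bounding rectangle.
Plate: 225 × 45, A = 10 125 mm², x = 112.5 mm, Ī = 42 714 844 mm⁴.
Hole 1 (subtracted): ⌀26, A = 530.929 mm², x = 75 mm, Ī = 22431.8 mm⁴.
Hole 2 (subtracted): ⌀26, A = 530.929 mm², x = 150 mm, Ī = 22431.8 mm⁴.
By symmetry the centroid is at mid-width, x̄ = 112.5 mm.
Transfer each piece to the vertical centroidal axis using Ī + A·d² with d = x − 112.5:
  plate: d = 0 mm → contributes +42 714 844 mm⁴
  hole 1: d = -37.5 mm → contributes −769 051 mm⁴
  hole 2: d = 37.5 mm → contributes −769 051 mm⁴
Total I = 41 176 742 mm⁴.

I_yy ≈ 4.118 × 10⁷ mm⁴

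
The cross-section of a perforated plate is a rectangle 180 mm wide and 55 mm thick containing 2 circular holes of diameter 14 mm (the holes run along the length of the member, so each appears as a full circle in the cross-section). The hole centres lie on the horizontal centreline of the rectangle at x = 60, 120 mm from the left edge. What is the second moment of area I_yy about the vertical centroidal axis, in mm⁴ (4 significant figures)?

Treat the section as a set of non-overlapping primitives; coordinates are from the bounding-box lower-left.
Plate: 180 × 55, A = 9 900 mm², x = 90 mm, Ī = 26 730 000 mm⁴.
Hole 1 (subtracted): ⌀14, A = 153.938 mm², x = 60 mm, Ī = 1885.74 mm⁴.
Hole 2 (subtracted): ⌀14, A = 153.938 mm², x = 120 mm, Ī = 1885.74 mm⁴.
By symmetry the centroid is at mid-width, x̄ = 90 mm.
Transfer each piece to the vertical centroidal axis using Ī + A·d² with d = x − 90:
  plate: d = 0 mm → contributes +26 730 000 mm⁴
  hole 1: d = -30 mm → contributes −140 430 mm⁴
  hole 2: d = 30 mm → contributes −140 430 mm⁴
Total I = 26 449 140 mm⁴.

I_yy ≈ 2.645 × 10⁷ mm⁴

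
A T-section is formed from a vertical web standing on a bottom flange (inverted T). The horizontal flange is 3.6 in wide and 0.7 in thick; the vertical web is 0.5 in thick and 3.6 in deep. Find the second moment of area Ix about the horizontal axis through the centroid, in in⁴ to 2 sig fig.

Break the section into simple shapes (no overlaps), measuring from the bottom-left corner of the bounding box.
Flange: 3.6 × 0.7, A = 2.52 in², y = 0.35 in, Ī = 0.1029 in⁴.
Web: 0.5 × 3.6, A = 1.8 in², y = 2.5 in, Ī = 1.944 in⁴.
Centroid: ȳ = ΣA·y / ΣA = 1.246 in.
Transfer each piece to the horizontal axis through the centroid using Ī + A·d² with d = y − 1.246:
  flange: d = -0.8958 in → contributes +2.125 in⁴
  web: d = 1.254 in → contributes +4.775 in⁴
Total I = 6.901 in⁴.

Ix ≈ 6.9 in⁴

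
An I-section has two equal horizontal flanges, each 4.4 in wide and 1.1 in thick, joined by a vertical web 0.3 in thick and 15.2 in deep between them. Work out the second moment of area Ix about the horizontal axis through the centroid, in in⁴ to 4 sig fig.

Ix ≈ 731.7 in⁴

Break the section into simple shapes (no overlaps), measuring from the bottom-left corner of the bounding box.
Bottom flange: 4.4 × 1.1, A = 4.84 in², y = 0.55 in, Ī = 0.488033 in⁴.
Web: 0.3 × 15.2, A = 4.56 in², y = 8.7 in, Ī = 87.7952 in⁴.
Top flange: 4.4 × 1.1, A = 4.84 in², y = 16.85 in, Ī = 0.488033 in⁴.
By symmetry the centroid is at mid-height, ȳ = 8.7 in.
Transfer each piece to the horizontal axis through the centroid using Ī + A·d² with d = y − 8.7:
  bottom flange: d = -8.15 in → contributes +321.973 in⁴
  web: d = 0 in → contributes +87.7952 in⁴
  top flange: d = 8.15 in → contributes +321.973 in⁴
Total I = 731.741 in⁴.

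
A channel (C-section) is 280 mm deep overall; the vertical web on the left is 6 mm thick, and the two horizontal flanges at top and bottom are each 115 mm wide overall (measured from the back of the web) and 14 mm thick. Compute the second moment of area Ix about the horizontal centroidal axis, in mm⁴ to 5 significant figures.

Ix ≈ 6.5013 × 10⁷ mm⁴

Decompose the section into non-overlapping parts with the origin at the bottom-left of its bounding rectangle.
Web: 6 × 280, A = 1 680 mm², y = 140 mm, Ī = 10 976 000 mm⁴.
Top flange (beyond web): 109 × 14, A = 1 526 mm², y = 273 mm, Ī = 24924.67 mm⁴.
Bottom flange (beyond web): 109 × 14, A = 1 526 mm², y = 7 mm, Ī = 24924.67 mm⁴.
By symmetry the centroid is at mid-height, ȳ = 140 mm.
Transfer each piece to the horizontal centroidal axis using Ī + A·d² with d = y − 140:
  web: d = 0 mm → contributes +10 976 000 mm⁴
  top flange (beyond web): d = 133 mm → contributes +27 018 339 mm⁴
  bottom flange (beyond web): d = -133 mm → contributes +27 018 339 mm⁴
Total I = 65 012 677 mm⁴.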